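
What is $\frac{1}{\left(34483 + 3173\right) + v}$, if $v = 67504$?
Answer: $\frac{1}{105160} \approx 9.5093 \cdot 10^{-6}$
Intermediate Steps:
$\frac{1}{\left(34483 + 3173\right) + v} = \frac{1}{\left(34483 + 3173\right) + 67504} = \frac{1}{37656 + 67504} = \frac{1}{105160}$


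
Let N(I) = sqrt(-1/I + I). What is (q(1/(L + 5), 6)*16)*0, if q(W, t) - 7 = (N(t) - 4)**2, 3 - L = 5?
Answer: 0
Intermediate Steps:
L = -2 (L = 3 - 1*5 = 3 - 5 = -2)
N(I) = sqrt(I - 1/I)
q(W, t) = 7 + (-4 + sqrt(t - 1/t))**2 (q(W, t) = 7 + (sqrt(t - 1/t) - 4)**2 = 7 + (-4 + sqrt(t - 1/t))**2)
(q(1/(L + 5), 6)*16)*0 = ((7 + (-4 + sqrt(6 - 1/6))**2)*16)*0 = ((7 + (-4 + sqrt(35/6))**2)*16)*0 = ((7 + (-4 + sqrt(210)/6)**2)*16)*0 = (112 + 16*(-4 + sqrt(210)/6)**2)*0 = 0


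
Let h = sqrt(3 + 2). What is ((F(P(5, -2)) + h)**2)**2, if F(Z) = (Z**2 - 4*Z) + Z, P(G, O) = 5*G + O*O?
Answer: (754 + sqrt(5))**4 ≈ 3.2706e+11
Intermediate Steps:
P(G, O) = O**2 + 5*G (P(G, O) = 5*G + O**2 = O**2 + 5*G)
F(Z) = Z**2 - 3*Z
h = sqrt(5) ≈ 2.2361
((F(P(5, -2)) + h)**2)**2 = ((((-2)**2 + 5*5)*(-3 + ((-2)**2 + 5*5)) + sqrt(5))**2)**2 = (((4 + 25)*(-3 + (4 + 25)) + sqrt(5))**2)**2 = ((29*(-3 + 29) + sqrt(5))**2)**2 = ((29*26 + sqrt(5))**2)**2 = ((754 + sqrt(5))**2)**2 = (754 + sqrt(5))**4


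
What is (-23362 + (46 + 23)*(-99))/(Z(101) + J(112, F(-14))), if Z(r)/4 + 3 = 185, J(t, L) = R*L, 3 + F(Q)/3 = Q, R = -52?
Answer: -30193/3380 ≈ -8.9328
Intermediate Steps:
F(Q) = -9 + 3*Q
J(t, L) = -52*L
Z(r) = 728 (Z(r) = -12 + 4*185 = -12 + 740 = 728)
(-23362 + (46 + 23)*(-99))/(Z(101) + J(112, F(-14))) = (-23362 + (46 + 23)*(-99))/(728 - 52*(-9 + 3*(-14))) = (-23362 + 69*(-99))/(728 - 52*(-9 - 42)) = (-23362 - 6831)/(728 - 52*(-51)) = -30193/(728 + 2652) = -30193/3380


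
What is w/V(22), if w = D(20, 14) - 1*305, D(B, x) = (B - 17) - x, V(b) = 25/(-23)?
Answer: 7268/25 ≈ 290.72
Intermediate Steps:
V(b) = -25/23 (V(b) = 25*(-1/23) = -25/23)
D(B, x) = -17 + B - x (D(B, x) = (-17 + B) - x = -17 + B - x)
w = -316 (w = (-17 + 20 - 1*14) - 1*305 = (-17 + 20 - 14) - 305 = -11 - 305 = -316)
w/V(22) = -316/(-25/23) = -316*(-23/25) = 7268/25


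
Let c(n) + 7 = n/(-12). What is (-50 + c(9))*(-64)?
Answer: 3696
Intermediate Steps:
c(n) = -7 - n/12 (c(n) = -7 + n/(-12) = -7 + n*(-1/12) = -7 - n/12)
(-50 + c(9))*(-64) = (-50 + (-7 - 1/12*9))*(-64) = (-50 + (-7 - ¾))*(-64) = (-50 - 31/4)*(-64) = -231/4*(-64) = 3696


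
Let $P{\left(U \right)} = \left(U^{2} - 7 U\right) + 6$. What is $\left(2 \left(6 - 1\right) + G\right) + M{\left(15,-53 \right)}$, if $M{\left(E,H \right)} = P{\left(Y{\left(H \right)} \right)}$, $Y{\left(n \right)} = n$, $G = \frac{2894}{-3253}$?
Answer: $\frac{10393694}{3253} \approx 3195.1$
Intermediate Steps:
$G = - \frac{2894}{3253}$ ($G = 2894 \left(- \frac{1}{3253}\right) = - \frac{2894}{3253} \approx -0.88964$)
$P{\left(U \right)} = 6 + U^{2} - 7 U$
$M{\left(E,H \right)} = 6 + H^{2} - 7 H$
$\left(2 \left(6 - 1\right) + G\right) + M{\left(15,-53 \right)} = \left(2 \left(6 - 1\right) - \frac{2894}{3253}\right) + \left(6 + \left(-53\right)^{2} - -371\right) = \left(2 \cdot 5 - \frac{2894}{3253}\right) + \left(6 + 2809 + 371\right) = \left(10 - \frac{2894}{3253}\right) + 3186 = \frac{29636}{3253} + 3186 = \frac{10393694}{3253}$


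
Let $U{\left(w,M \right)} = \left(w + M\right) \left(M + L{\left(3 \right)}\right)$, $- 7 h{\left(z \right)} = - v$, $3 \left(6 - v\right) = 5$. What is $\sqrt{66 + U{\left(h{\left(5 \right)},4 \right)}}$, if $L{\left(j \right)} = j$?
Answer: $\frac{\sqrt{885}}{3} \approx 9.9163$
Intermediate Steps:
$v = \frac{13}{3}$ ($v = 6 - \frac{5}{3} = \frac{13}{3} \approx 4.3333$)
$h{\left(z \right)} = \frac{13}{21}$ ($h{\left(z \right)} = - \frac{\left(-1\right) \frac{13}{3}}{7} = \left(- \frac{1}{7}\right) \left(- \frac{13}{3}\right) = \frac{13}{21}$)
$U{\left(w,M \right)} = \left(3 + M\right) \left(M + w\right)$ ($U{\left(w,M \right)} = \left(w + M\right) \left(M + 3\right) = \left(M + w\right) \left(3 + M\right) = \left(3 + M\right) \left(M + w\right)$)
$\sqrt{66 + U{\left(h{\left(5 \right)},4 \right)}} = \sqrt{66 + \left(4^{2} + 3 \cdot 4 + 3 \cdot \frac{13}{21} + 4 \cdot \frac{13}{21}\right)} = \sqrt{66 + \left(16 + 12 + \frac{13}{7} + \frac{52}{21}\right)} = \sqrt{66 + \frac{97}{3}} = \sqrt{\frac{295}{3}} = \frac{\sqrt{885}}{3}$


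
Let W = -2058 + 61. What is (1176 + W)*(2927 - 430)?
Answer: -2050037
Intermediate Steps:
W = -1997
(1176 + W)*(2927 - 430) = (1176 - 1997)*(2927 - 430) = -821*2497 = -2050037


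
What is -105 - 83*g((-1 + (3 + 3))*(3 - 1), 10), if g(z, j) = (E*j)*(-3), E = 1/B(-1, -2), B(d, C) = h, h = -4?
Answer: -1455/2 ≈ -727.50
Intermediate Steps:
B(d, C) = -4
E = -¼ (E = 1/(-4) = -¼ ≈ -0.25000)
g(z, j) = 3*j/4 (g(z, j) = -j/4*(-3) = 3*j/4)
-105 - 83*g((-1 + (3 + 3))*(3 - 1), 10) = -105 - 249*10/4 = -105 - 83*15/2 = -105 - 1245/2 = -1455/2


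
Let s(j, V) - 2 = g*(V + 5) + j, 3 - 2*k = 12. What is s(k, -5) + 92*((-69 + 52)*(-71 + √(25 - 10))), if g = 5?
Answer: 222083/2 - 1564*√15 ≈ 1.0498e+5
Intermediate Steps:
k = -9/2 (k = 3/2 - ½*12 = 3/2 - 6 = -9/2 ≈ -4.5000)
s(j, V) = 27 + j + 5*V (s(j, V) = 2 + (5*(V + 5) + j) = 2 + (5*(5 + V) + j) = 2 + ((25 + 5*V) + j) = 2 + (25 + j + 5*V) = 27 + j + 5*V)
s(k, -5) + 92*((-69 + 52)*(-71 + √(25 - 10))) = (27 - 9/2 + 5*(-5)) + 92*((-69 + 52)*(-71 + √(25 - 10))) = (27 - 9/2 - 25) + 92*(-17*(-71 + √15)) = -5/2 + 92*(1207 - 17*√15) = -5/2 + (111044 - 1564*√15) = 222083/2 - 1564*√15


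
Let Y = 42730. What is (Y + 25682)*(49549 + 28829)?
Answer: 5361995736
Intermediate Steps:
(Y + 25682)*(49549 + 28829) = (42730 + 25682)*(49549 + 28829) = 68412*78378 = 5361995736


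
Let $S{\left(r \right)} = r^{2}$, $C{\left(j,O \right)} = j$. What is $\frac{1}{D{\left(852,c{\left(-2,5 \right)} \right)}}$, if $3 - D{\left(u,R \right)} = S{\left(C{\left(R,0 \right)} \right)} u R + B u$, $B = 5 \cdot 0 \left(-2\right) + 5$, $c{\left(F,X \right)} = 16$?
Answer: $- \frac{1}{3494049} \approx -2.862 \cdot 10^{-7}$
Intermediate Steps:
$B = 5$ ($B = 0 \left(-2\right) + 5 = 0 + 5 = 5$)
$D{\left(u,R \right)} = 3 - 5 u - u R^{3}$ ($D{\left(u,R \right)} = 3 - \left(R^{2} u R + 5 u\right) = 3 - \left(u R^{2} R + 5 u\right) = 3 - \left(u R^{3} + 5 u\right) = 3 - \left(5 u + u R^{3}\right) = 3 - 5 u - u R^{3}$)
$\frac{1}{D{\left(852,c{\left(-2,5 \right)} \right)}} = \frac{1}{3 - 4260 - 852 \cdot 16^{3}} = \frac{1}{3 - 4260 - 852 \cdot 4096} = \frac{1}{3 - 4260 - 3489792} = \frac{1}{-3494049} = - \frac{1}{3494049}$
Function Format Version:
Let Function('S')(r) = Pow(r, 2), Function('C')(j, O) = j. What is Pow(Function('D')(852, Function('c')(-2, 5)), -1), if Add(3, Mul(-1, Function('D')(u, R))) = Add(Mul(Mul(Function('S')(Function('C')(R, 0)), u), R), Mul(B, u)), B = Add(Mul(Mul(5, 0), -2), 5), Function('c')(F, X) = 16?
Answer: Rational(-1, 3494049) ≈ -2.8620e-7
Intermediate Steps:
B = 5 (B = Add(Mul(0, -2), 5) = Add(0, 5) = 5)
Function('D')(u, R) = Add(3, Mul(-5, u), Mul(-1, u, Pow(R, 3))) (Function('D')(u, R) = Add(3, Mul(-1, Add(Mul(Mul(Pow(R, 2), u), R), Mul(5, u)))) = Add(3, Mul(-1, Add(Mul(Mul(u, Pow(R, 2)), R), Mul(5, u)))) = Add(3, Mul(-1, Add(Mul(u, Pow(R, 3)), Mul(5, u)))) = Add(3, Mul(-1, Add(Mul(5, u), Mul(u, Pow(R, 3))))) = Add(3, Add(Mul(-5, u), Mul(-1, u, Pow(R, 3)))) = Add(3, Mul(-5, u), Mul(-1, u, Pow(R, 3))))
Pow(Function('D')(852, Function('c')(-2, 5)), -1) = Pow(Add(3, Mul(-5, 852), Mul(-1, 852, Pow(16, 3))), -1) = Pow(Add(3, -4260, Mul(-1, 852, 4096)), -1) = Pow(Add(3, -4260, -3489792), -1) = Pow(-3494049, -1) = Rational(-1, 3494049)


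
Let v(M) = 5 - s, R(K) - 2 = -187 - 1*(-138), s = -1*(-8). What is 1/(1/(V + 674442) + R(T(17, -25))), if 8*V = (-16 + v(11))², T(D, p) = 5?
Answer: -5395897/253607151 ≈ -0.021277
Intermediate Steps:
s = 8
R(K) = -47 (R(K) = 2 + (-187 - 1*(-138)) = 2 + (-187 + 138) = 2 - 49 = -47)
v(M) = -3 (v(M) = 5 - 1*8 = 5 - 8 = -3)
V = 361/8 (V = (-16 - 3)²/8 = (⅛)*(-19)² = (⅛)*361 = 361/8 ≈ 45.125)
1/(1/(V + 674442) + R(T(17, -25))) = 1/(1/(361/8 + 674442) - 47) = 1/(1/(5395897/8) - 47) = 1/(8/5395897 - 47) = 1/(-253607151/5395897) = -5395897/253607151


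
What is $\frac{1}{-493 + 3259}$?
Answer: $\frac{1}{2766} \approx 0.00036153$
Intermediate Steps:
$\frac{1}{-493 + 3259} = \frac{1}{2766}$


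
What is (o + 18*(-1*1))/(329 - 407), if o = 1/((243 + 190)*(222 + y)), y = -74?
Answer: 1153511/4998552 ≈ 0.23077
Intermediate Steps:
o = 1/64084 (o = 1/((243 + 190)*(222 - 74)) = 1/(433*148) = 1/64084 ≈ 1.5605e-5)
(o + 18*(-1*1))/(329 - 407) = (1/64084 + 18*(-1*1))/(329 - 407) = (1/64084 + 18*(-1))/(-78) = (1/64084 - 18)*(-1/78) = -1153511/64084*(-1/78) = 1153511/4998552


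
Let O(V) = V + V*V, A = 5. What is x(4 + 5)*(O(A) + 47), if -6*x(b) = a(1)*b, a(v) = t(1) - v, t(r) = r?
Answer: 0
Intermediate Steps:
a(v) = 1 - v
O(V) = V + V²
x(b) = 0 (x(b) = -(1 - 1*1)*b/6 = -(1 - 1)*b/6 = -0*b = -⅙*0 = 0)
x(4 + 5)*(O(A) + 47) = 0*(5*(1 + 5) + 47) = 0*(5*6 + 47) = 0*(30 + 47) = 0*77 = 0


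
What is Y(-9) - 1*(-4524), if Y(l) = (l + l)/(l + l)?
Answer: 4525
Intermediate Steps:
Y(l) = 1 (Y(l) = (2*l)/((2*l)) = (2*l)*(1/(2*l)) = 1)
Y(-9) - 1*(-4524) = 1 - 1*(-4524) = 1 + 4524 = 4525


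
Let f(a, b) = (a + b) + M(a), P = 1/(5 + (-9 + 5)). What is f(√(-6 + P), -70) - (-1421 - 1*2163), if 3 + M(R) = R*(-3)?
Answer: 3511 - 2*I*√5 ≈ 3511.0 - 4.4721*I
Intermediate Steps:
P = 1 (P = 1/(5 - 4) = 1/1 = 1)
M(R) = -3 - 3*R (M(R) = -3 + R*(-3) = -3 - 3*R)
f(a, b) = -3 + b - 2*a (f(a, b) = (a + b) + (-3 - 3*a) = -3 + b - 2*a)
f(√(-6 + P), -70) - (-1421 - 1*2163) = (-3 - 70 - 2*√(-6 + 1)) - (-1421 - 1*2163) = (-3 - 70 - 2*I*√5) - (-1421 - 2163) = (-3 - 70 - 2*I*√5) - 1*(-3584) = (-3 - 70 - 2*I*√5) + 3584 = (-73 - 2*I*√5) + 3584 = 3511 - 2*I*√5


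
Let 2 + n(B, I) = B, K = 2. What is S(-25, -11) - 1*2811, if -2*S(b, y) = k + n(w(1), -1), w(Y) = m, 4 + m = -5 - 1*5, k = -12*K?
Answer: -2791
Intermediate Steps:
k = -24 (k = -12*2 = -24)
m = -14 (m = -4 + (-5 - 1*5) = -4 + (-5 - 5) = -4 - 10 = -14)
w(Y) = -14
n(B, I) = -2 + B
S(b, y) = 20 (S(b, y) = -(-24 + (-2 - 14))/2 = -(-24 - 16)/2 = -½*(-40) = 20)
S(-25, -11) - 1*2811 = 20 - 1*2811 = 20 - 2811 = -2791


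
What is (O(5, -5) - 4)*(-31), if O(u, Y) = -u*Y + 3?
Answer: -744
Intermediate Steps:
O(u, Y) = 3 - Y*u (O(u, Y) = -Y*u + 3 = 3 - Y*u)
(O(5, -5) - 4)*(-31) = ((3 - 1*(-5)*5) - 4)*(-31) = ((3 + 25) - 4)*(-31) = (28 - 4)*(-31) = 24*(-31) = -744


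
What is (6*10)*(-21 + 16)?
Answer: -300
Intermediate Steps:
(6*10)*(-21 + 16) = 60*(-5) = -300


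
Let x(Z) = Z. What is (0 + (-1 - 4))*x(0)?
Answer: 0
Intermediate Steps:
(0 + (-1 - 4))*x(0) = (0 + (-1 - 4))*0 = (0 - 5)*0 = -5*0 = 0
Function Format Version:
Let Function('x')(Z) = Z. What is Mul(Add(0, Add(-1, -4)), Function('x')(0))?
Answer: 0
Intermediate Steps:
Mul(Add(0, Add(-1, -4)), Function('x')(0)) = Mul(Add(0, Add(-1, -4)), 0) = Mul(Add(0, -5), 0) = Mul(-5, 0) = 0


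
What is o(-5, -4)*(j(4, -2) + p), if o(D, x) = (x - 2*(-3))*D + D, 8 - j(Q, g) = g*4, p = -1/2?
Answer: -465/2 ≈ -232.50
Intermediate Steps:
p = -½ (p = -1*½ = -½ ≈ -0.50000)
j(Q, g) = 8 - 4*g (j(Q, g) = 8 - g*4 = 8 - 4*g)
o(D, x) = D + D*(6 + x) (o(D, x) = (x + 6)*D + D = (6 + x)*D + D = D*(6 + x) + D = D + D*(6 + x))
o(-5, -4)*(j(4, -2) + p) = (-5*(7 - 4))*((8 - 4*(-2)) - ½) = (-5*3)*((8 + 8) - ½) = -15*(16 - ½) = -15*31/2 = -465/2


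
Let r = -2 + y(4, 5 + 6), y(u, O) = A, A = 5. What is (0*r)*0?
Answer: 0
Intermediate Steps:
y(u, O) = 5
r = 3 (r = -2 + 5 = 3)
(0*r)*0 = (0*3)*0 = 0*0 = 0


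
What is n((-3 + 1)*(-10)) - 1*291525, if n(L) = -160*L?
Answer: -294725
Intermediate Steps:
n((-3 + 1)*(-10)) - 1*291525 = -160*(-3 + 1)*(-10) - 1*291525 = -(-320)*(-10) - 291525 = -160*20 - 291525 = -3200 - 291525 = -294725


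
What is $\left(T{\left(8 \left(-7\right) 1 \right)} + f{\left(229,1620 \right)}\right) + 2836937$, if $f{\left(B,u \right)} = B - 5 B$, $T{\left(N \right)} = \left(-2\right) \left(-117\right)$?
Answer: $2836255$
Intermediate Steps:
$T{\left(N \right)} = 234$
$f{\left(B,u \right)} = - 4 B$
$\left(T{\left(8 \left(-7\right) 1 \right)} + f{\left(229,1620 \right)}\right) + 2836937 = \left(234 - 916\right) + 2836937 = -682 + 2836937 = 2836255$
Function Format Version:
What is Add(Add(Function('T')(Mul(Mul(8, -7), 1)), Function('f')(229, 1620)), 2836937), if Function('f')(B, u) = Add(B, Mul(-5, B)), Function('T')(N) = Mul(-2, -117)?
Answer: 2836255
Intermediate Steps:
Function('T')(N) = 234
Function('f')(B, u) = Mul(-4, B)
Add(Add(Function('T')(Mul(Mul(8, -7), 1)), Function('f')(229, 1620)), 2836937) = Add(Add(234, Mul(-4, 229)), 2836937) = Add(Add(234, -916), 2836937) = Add(-682, 2836937) = 2836255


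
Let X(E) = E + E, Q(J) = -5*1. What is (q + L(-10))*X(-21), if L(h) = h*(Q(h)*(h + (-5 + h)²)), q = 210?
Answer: -460320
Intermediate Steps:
Q(J) = -5
L(h) = h*(-5*h - 5*(-5 + h)²) (L(h) = h*(-5*(h + (-5 + h)²)) = h*(-5*h - 5*(-5 + h)²))
X(E) = 2*E
(q + L(-10))*X(-21) = (210 - 5*(-10)*(-10 + (-5 - 10)²))*(2*(-21)) = (210 - 5*(-10)*(-10 + (-15)²))*(-42) = (210 - 5*(-10)*(-10 + 225))*(-42) = (210 - 5*(-10)*215)*(-42) = (210 + 10750)*(-42) = 10960*(-42) = -460320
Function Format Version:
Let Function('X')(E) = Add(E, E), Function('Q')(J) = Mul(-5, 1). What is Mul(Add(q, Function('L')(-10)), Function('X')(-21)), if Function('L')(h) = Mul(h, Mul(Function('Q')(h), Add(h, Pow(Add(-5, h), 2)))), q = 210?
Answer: -460320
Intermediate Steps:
Function('Q')(J) = -5
Function('L')(h) = Mul(h, Add(Mul(-5, h), Mul(-5, Pow(Add(-5, h), 2)))) (Function('L')(h) = Mul(h, Mul(-5, Add(h, Pow(Add(-5, h), 2)))) = Mul(h, Add(Mul(-5, h), Mul(-5, Pow(Add(-5, h), 2)))))
Function('X')(E) = Mul(2, E)
Mul(Add(q, Function('L')(-10)), Function('X')(-21)) = Mul(Add(210, Mul(-5, -10, Add(-10, Pow(Add(-5, -10), 2)))), Mul(2, -21)) = Mul(Add(210, Mul(-5, -10, Add(-10, Pow(-15, 2)))), -42) = Mul(Add(210, Mul(-5, -10, Add(-10, 225))), -42) = Mul(Add(210, Mul(-5, -10, 215)), -42) = Mul(Add(210, 10750), -42) = Mul(10960, -42) = -460320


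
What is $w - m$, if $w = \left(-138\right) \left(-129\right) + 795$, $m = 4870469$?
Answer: $-4851872$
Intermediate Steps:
$w = 18597$ ($w = 17802 + 795 = 18597$)
$w - m = 18597 - 4870469 = -4851872$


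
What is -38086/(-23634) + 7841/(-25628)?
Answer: 395376907/302846076 ≈ 1.3055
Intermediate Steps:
-38086/(-23634) + 7841/(-25628) = -38086*(-1/23634) + 7841*(-1/25628) = 19043/11817 - 7841/25628 = 395376907/302846076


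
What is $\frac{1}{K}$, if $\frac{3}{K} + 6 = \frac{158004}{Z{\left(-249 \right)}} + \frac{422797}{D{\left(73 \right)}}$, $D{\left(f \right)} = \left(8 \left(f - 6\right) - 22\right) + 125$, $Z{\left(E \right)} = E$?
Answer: $\frac{1119077}{159111} \approx 7.0333$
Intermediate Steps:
$D{\left(f \right)} = 55 + 8 f$ ($D{\left(f \right)} = \left(8 \left(-6 + f\right) - 22\right) + 125 = \left(\left(-48 + 8 f\right) - 22\right) + 125 = \left(-70 + 8 f\right) + 125 = 55 + 8 f$)
$K = \frac{159111}{1119077}$ ($K = \frac{3}{-6 + \left(\frac{158004}{-249} + \frac{422797}{55 + 8 \cdot 73}\right)} = \frac{3}{-6 + \left(158004 \left(- \frac{1}{249}\right) + \frac{422797}{55 + 584}\right)} = \frac{3}{-6 - \left(\frac{52668}{83} - \frac{422797}{639}\right)} = \frac{3}{-6 + \left(- \frac{52668}{83} + 422797 \cdot \frac{1}{639}\right)} = \frac{3}{-6 + \left(- \frac{52668}{83} + \frac{422797}{639}\right)} = \frac{3}{-6 + \frac{1437299}{53037}} = \frac{3}{\frac{1119077}{53037}} = 3 \cdot \frac{53037}{1119077} = \frac{159111}{1119077} \approx 0.14218$)
$\frac{1}{K} = \frac{1}{\frac{159111}{1119077}} = \frac{1119077}{159111}$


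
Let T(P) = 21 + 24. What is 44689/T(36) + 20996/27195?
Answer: 16216829/16317 ≈ 993.86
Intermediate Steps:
T(P) = 45
44689/T(36) + 20996/27195 = 44689/45 + 20996/27195 = 16216829/16317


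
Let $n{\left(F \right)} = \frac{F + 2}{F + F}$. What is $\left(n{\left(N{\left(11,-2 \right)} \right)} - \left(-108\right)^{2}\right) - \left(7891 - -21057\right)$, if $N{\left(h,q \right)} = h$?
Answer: $- \frac{893451}{22} \approx -40611.0$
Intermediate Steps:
$n{\left(F \right)} = \frac{2 + F}{2 F}$
$\left(n{\left(N{\left(11,-2 \right)} \right)} - \left(-108\right)^{2}\right) - \left(7891 - -21057\right) = \left(\frac{2 + 11}{2 \cdot 11} - \left(-108\right)^{2}\right) - \left(7891 - -21057\right) = \left(\frac{1}{2} \cdot \frac{1}{11} \cdot 13 - 11664\right) - \left(7891 + 21057\right) = \left(\frac{13}{22} - 11664\right) - 28948 = - \frac{256595}{22} - 28948 = - \frac{893451}{22}$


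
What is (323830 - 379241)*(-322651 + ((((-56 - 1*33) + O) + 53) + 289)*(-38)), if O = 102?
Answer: 18625908951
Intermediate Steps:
(323830 - 379241)*(-322651 + ((((-56 - 1*33) + O) + 53) + 289)*(-38)) = (323830 - 379241)*(-322651 + ((((-56 - 1*33) + 102) + 53) + 289)*(-38)) = -55411*(-322651 + ((((-56 - 33) + 102) + 53) + 289)*(-38)) = -55411*(-322651 + (((-89 + 102) + 53) + 289)*(-38)) = -55411*(-322651 + ((13 + 53) + 289)*(-38)) = -55411*(-322651 + (66 + 289)*(-38)) = -55411*(-322651 + 355*(-38)) = -55411*(-322651 - 13490) = -55411*(-336141) = 18625908951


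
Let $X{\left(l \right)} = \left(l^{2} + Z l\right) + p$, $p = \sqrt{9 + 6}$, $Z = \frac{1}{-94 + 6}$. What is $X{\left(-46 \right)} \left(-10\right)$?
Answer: $- \frac{465635}{22} - 10 \sqrt{15} \approx -21204.0$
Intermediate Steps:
$Z = - \frac{1}{88}$ ($Z = \frac{1}{-88} = - \frac{1}{88} \approx -0.011364$)
$p = \sqrt{15} \approx 3.873$
$X{\left(l \right)} = \sqrt{15} + l^{2} - \frac{l}{88}$ ($X{\left(l \right)} = \left(l^{2} - \frac{l}{88}\right) + \sqrt{15} = \sqrt{15} + l^{2} - \frac{l}{88}$)
$X{\left(-46 \right)} \left(-10\right) = \left(\sqrt{15} + \left(-46\right)^{2} - - \frac{23}{44}\right) \left(-10\right) = \left(\sqrt{15} + 2116 + \frac{23}{44}\right) \left(-10\right) = \left(\frac{93127}{44} + \sqrt{15}\right) \left(-10\right) = - \frac{465635}{22} - 10 \sqrt{15}$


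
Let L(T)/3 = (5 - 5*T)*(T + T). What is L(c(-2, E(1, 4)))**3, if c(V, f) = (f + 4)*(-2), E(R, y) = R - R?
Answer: -10077696000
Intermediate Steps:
E(R, y) = 0
c(V, f) = -8 - 2*f (c(V, f) = (4 + f)*(-2) = -8 - 2*f)
L(T) = 6*T*(5 - 5*T) (L(T) = 3*((5 - 5*T)*(T + T)) = 3*((5 - 5*T)*(2*T)) = 3*(2*T*(5 - 5*T)) = 6*T*(5 - 5*T))
L(c(-2, E(1, 4)))**3 = (30*(-8 - 2*0)*(1 - (-8 - 2*0)))**3 = (30*(-8 + 0)*(1 - (-8 + 0)))**3 = (30*(-8)*(1 - 1*(-8)))**3 = (30*(-8)*(1 + 8))**3 = (30*(-8)*9)**3 = (-2160)**3 = -10077696000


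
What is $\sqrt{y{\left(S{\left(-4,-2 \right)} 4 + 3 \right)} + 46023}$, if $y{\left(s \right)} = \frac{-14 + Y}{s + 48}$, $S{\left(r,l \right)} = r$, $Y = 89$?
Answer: $\frac{8 \sqrt{35238}}{7} \approx 214.53$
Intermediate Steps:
$y{\left(s \right)} = \frac{75}{48 + s}$ ($y{\left(s \right)} = \frac{-14 + 89}{s + 48} = \frac{75}{48 + s}$)
$\sqrt{y{\left(S{\left(-4,-2 \right)} 4 + 3 \right)} + 46023} = \sqrt{\frac{75}{48 + \left(\left(-4\right) 4 + 3\right)} + 46023} = \sqrt{\frac{75}{48 + \left(-16 + 3\right)} + 46023} = \sqrt{\frac{75}{48 - 13} + 46023} = \sqrt{\frac{75}{35} + 46023} = \sqrt{75 \cdot \frac{1}{35} + 46023} = \sqrt{\frac{15}{7} + 46023} = \sqrt{\frac{322176}{7}} = \frac{8 \sqrt{35238}}{7}$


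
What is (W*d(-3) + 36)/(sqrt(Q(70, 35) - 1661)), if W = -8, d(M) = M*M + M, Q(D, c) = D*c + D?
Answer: -12*sqrt(859)/859 ≈ -0.40943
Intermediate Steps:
Q(D, c) = D + D*c
d(M) = M + M**2 (d(M) = M**2 + M = M + M**2)
(W*d(-3) + 36)/(sqrt(Q(70, 35) - 1661)) = (-(-24)*(1 - 3) + 36)/(sqrt(70*(1 + 35) - 1661)) = (-(-24)*(-2) + 36)/(sqrt(70*36 - 1661)) = (-8*6 + 36)/(sqrt(2520 - 1661)) = (-48 + 36)/(sqrt(859)) = -12*sqrt(859)/859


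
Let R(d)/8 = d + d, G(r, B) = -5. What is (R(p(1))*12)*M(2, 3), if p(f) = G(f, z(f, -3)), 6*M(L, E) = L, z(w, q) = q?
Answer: -320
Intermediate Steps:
M(L, E) = L/6
p(f) = -5
R(d) = 16*d (R(d) = 8*(d + d) = 8*(2*d) = 16*d)
(R(p(1))*12)*M(2, 3) = ((16*(-5))*12)*((⅙)*2) = -80*12*(⅓) = -960*⅓ = -320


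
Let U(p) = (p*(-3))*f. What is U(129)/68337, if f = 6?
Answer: -86/2531 ≈ -0.033979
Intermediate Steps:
U(p) = -18*p (U(p) = (p*(-3))*6 = -3*p*6 = -18*p)
U(129)/68337 = -18*129/68337 = -2322*1/68337 = -86/2531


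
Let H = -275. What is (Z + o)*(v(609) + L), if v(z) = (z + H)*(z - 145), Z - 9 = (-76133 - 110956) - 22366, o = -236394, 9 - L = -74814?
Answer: -102453586160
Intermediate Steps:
L = 74823 (L = 9 - 1*(-74814) = 9 + 74814 = 74823)
Z = -209446 (Z = 9 + ((-76133 - 110956) - 22366) = 9 + (-187089 - 22366) = 9 - 209455 = -209446)
v(z) = (-275 + z)*(-145 + z) (v(z) = (z - 275)*(z - 145) = (-275 + z)*(-145 + z))
(Z + o)*(v(609) + L) = (-209446 - 236394)*((39875 + 609² - 420*609) + 74823) = -445840*((39875 + 370881 - 255780) + 74823) = -445840*(154976 + 74823) = -445840*229799 = -102453586160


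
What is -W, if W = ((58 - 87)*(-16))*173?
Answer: -80272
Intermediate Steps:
W = 80272 (W = -29*(-16)*173 = 464*173 = 80272)
-W = -1*80272 = -80272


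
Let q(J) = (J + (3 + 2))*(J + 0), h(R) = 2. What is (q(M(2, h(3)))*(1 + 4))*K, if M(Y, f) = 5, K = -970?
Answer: -242500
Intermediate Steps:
q(J) = J*(5 + J) (q(J) = (J + 5)*J = (5 + J)*J = J*(5 + J))
(q(M(2, h(3)))*(1 + 4))*K = ((5*(5 + 5))*(1 + 4))*(-970) = ((5*10)*5)*(-970) = (50*5)*(-970) = 250*(-970) = -242500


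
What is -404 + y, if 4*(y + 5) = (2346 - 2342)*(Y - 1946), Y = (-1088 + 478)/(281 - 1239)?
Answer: -1127740/479 ≈ -2354.4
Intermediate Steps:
Y = 305/479 (Y = -610/(-958) = -610*(-1/958) = 305/479 ≈ 0.63674)
y = -934224/479 (y = -5 + ((2346 - 2342)*(305/479 - 1946))/4 = -5 + (4*(-931829/479))/4 = -5 + (¼)*(-3727316/479) = -5 - 931829/479 = -934224/479 ≈ -1950.4)
-404 + y = -404 - 934224/479 = -1127740/479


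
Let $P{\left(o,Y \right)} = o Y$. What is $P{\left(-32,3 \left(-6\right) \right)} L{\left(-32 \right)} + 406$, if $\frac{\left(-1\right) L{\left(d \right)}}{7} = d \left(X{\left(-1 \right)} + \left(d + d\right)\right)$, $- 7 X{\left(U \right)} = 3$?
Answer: $-8312426$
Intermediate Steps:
$X{\left(U \right)} = - \frac{3}{7}$ ($X{\left(U \right)} = \left(- \frac{1}{7}\right) 3 = - \frac{3}{7}$)
$L{\left(d \right)} = - 7 d \left(- \frac{3}{7} + 2 d\right)$ ($L{\left(d \right)} = - 7 d \left(- \frac{3}{7} + \left(d + d\right)\right) = - 7 d \left(- \frac{3}{7} + 2 d\right)$)
$P{\left(o,Y \right)} = Y o$
$P{\left(-32,3 \left(-6\right) \right)} L{\left(-32 \right)} + 406 = 3 \left(-6\right) \left(-32\right) \left(- 32 \left(3 - -448\right)\right) + 406 = \left(-18\right) \left(-32\right) \left(- 32 \left(3 + 448\right)\right) + 406 = 576 \left(\left(-32\right) 451\right) + 406 = 576 \left(-14432\right) + 406 = -8312832 + 406 = -8312426$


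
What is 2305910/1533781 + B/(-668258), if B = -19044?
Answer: 785076065072/512480711749 ≈ 1.5319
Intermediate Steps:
2305910/1533781 + B/(-668258) = 2305910/1533781 - 19044/(-668258) = 2305910*(1/1533781) - 19044*(-1/668258) = 2305910/1533781 + 9522/334129 = 785076065072/512480711749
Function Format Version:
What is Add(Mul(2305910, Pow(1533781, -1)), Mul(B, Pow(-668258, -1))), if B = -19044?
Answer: Rational(785076065072, 512480711749) ≈ 1.5319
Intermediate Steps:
Add(Mul(2305910, Pow(1533781, -1)), Mul(B, Pow(-668258, -1))) = Add(Mul(2305910, Pow(1533781, -1)), Mul(-19044, Pow(-668258, -1))) = Add(Mul(2305910, Rational(1, 1533781)), Mul(-19044, Rational(-1, 668258))) = Add(Rational(2305910, 1533781), Rational(9522, 334129)) = Rational(785076065072, 512480711749)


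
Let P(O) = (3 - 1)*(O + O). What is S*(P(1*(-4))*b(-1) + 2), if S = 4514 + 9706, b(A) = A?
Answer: 255960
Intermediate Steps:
S = 14220
P(O) = 4*O (P(O) = 2*(2*O) = 4*O)
S*(P(1*(-4))*b(-1) + 2) = 14220*((4*(1*(-4)))*(-1) + 2) = 14220*((4*(-4))*(-1) + 2) = 14220*(-16*(-1) + 2) = 14220*(16 + 2) = 14220*18 = 255960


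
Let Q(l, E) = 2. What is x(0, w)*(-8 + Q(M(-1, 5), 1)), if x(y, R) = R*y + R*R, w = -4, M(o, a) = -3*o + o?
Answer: -96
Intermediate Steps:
M(o, a) = -2*o
x(y, R) = R**2 + R*y (x(y, R) = R*y + R**2 = R**2 + R*y)
x(0, w)*(-8 + Q(M(-1, 5), 1)) = (-4*(-4 + 0))*(-8 + 2) = -4*(-4)*(-6) = 16*(-6) = -96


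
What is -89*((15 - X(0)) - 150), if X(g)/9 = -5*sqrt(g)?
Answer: 12015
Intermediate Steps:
X(g) = -45*sqrt(g) (X(g) = 9*(-5*sqrt(g)) = -45*sqrt(g))
-89*((15 - X(0)) - 150) = -89*((15 - (-45)*sqrt(0)) - 150) = -89*((15 - (-45)*0) - 150) = -89*((15 - 1*0) - 150) = -89*((15 + 0) - 150) = -89*(15 - 150) = -89*(-135) = 12015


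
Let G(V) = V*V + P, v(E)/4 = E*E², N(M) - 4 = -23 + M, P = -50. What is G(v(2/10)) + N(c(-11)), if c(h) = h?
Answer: -1249984/15625 ≈ -79.999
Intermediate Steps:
N(M) = -19 + M (N(M) = 4 + (-23 + M) = -19 + M)
v(E) = 4*E³ (v(E) = 4*(E*E²) = 4*E³)
G(V) = -50 + V² (G(V) = V*V - 50 = V² - 50 = -50 + V²)
G(v(2/10)) + N(c(-11)) = (-50 + (4*(2/10)³)²) + (-19 - 11) = (-50 + (4*(2*(⅒))³)²) - 30 = (-50 + (4*(⅕)³)²) - 30 = (-50 + (4*(1/125))²) - 30 = (-50 + (4/125)²) - 30 = (-50 + 16/15625) - 30 = -781234/15625 - 30 = -1249984/15625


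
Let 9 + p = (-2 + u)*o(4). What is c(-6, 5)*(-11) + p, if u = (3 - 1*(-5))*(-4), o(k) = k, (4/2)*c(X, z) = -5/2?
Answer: -525/4 ≈ -131.25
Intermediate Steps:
c(X, z) = -5/4 (c(X, z) = (-5/2)/2 = (-5*1/2)/2 = (1/2)*(-5/2) = -5/4)
u = -32 (u = (3 + 5)*(-4) = 8*(-4) = -32)
p = -145 (p = -9 + (-2 - 32)*4 = -9 - 34*4 = -9 - 136 = -145)
c(-6, 5)*(-11) + p = -5/4*(-11) - 145 = 55/4 - 145 = -525/4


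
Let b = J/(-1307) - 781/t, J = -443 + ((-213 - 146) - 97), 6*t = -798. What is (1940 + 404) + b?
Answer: 408600198/173831 ≈ 2350.6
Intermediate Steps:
t = -133 (t = (⅙)*(-798) = -133)
J = -899 (J = -443 + (-359 - 97) = -443 - 456 = -899)
b = 1140334/173831 (b = -899/(-1307) - 781/(-133) = -899*(-1/1307) - 781*(-1/133) = 899/1307 + 781/133 = 1140334/173831 ≈ 6.5600)
(1940 + 404) + b = (1940 + 404) + 1140334/173831 = 2344 + 1140334/173831 = 408600198/173831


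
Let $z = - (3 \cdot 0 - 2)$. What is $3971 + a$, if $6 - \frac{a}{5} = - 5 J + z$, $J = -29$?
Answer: $3266$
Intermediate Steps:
$z = 2$ ($z = - (0 - 2) = \left(-1\right) \left(-2\right) = 2$)
$a = -705$ ($a = 30 - 5 \left(\left(-5\right) \left(-29\right) + 2\right) = 30 - 5 \left(145 + 2\right) = 30 - 735 = -705$)
$3971 + a = 3971 - 705 = 3266$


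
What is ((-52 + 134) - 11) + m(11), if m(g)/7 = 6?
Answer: 113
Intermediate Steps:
m(g) = 42 (m(g) = 7*6 = 42)
((-52 + 134) - 11) + m(11) = ((-52 + 134) - 11) + 42 = (82 - 11) + 42 = 71 + 42 = 113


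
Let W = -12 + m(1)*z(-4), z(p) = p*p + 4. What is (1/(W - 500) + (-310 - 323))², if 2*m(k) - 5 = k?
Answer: 81862937689/204304 ≈ 4.0069e+5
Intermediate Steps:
m(k) = 5/2 + k/2
z(p) = 4 + p² (z(p) = p² + 4 = 4 + p²)
W = 48 (W = -12 + (5/2 + (½)*1)*(4 + (-4)²) = -12 + (5/2 + ½)*(4 + 16) = -12 + 3*20 = -12 + 60 = 48)
(1/(W - 500) + (-310 - 323))² = (1/(48 - 500) + (-310 - 323))² = (1/(-452) - 633)² = (-1/452 - 633)² = (-286117/452)² = 81862937689/204304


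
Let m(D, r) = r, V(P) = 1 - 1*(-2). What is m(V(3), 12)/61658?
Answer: 6/30829 ≈ 0.00019462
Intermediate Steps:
V(P) = 3 (V(P) = 1 + 2 = 3)
m(V(3), 12)/61658 = 12/61658 = 12*(1/61658) = 6/30829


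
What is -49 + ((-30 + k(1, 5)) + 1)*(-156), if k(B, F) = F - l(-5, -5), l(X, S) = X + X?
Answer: 2135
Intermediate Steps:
l(X, S) = 2*X
k(B, F) = 10 + F (k(B, F) = F - 2*(-5) = F - 1*(-10) = F + 10 = 10 + F)
-49 + ((-30 + k(1, 5)) + 1)*(-156) = -49 + ((-30 + (10 + 5)) + 1)*(-156) = -49 + ((-30 + 15) + 1)*(-156) = -49 + (-15 + 1)*(-156) = -49 - 14*(-156) = -49 + 2184 = 2135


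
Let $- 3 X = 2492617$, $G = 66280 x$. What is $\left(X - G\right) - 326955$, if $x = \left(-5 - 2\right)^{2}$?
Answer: $- \frac{13216642}{3} \approx -4.4055 \cdot 10^{6}$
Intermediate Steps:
$x = 49$ ($x = \left(-7\right)^{2} = 49$)
$G = 3247720$ ($G = 66280 \cdot 49 = 3247720$)
$X = - \frac{2492617}{3}$ ($X = \left(- \frac{1}{3}\right) 2492617 = - \frac{2492617}{3} \approx -8.3087 \cdot 10^{5}$)
$\left(X - G\right) - 326955 = \left(- \frac{2492617}{3} - 3247720\right) - 326955 = - \frac{12235777}{3} - 326955 = - \frac{13216642}{3}$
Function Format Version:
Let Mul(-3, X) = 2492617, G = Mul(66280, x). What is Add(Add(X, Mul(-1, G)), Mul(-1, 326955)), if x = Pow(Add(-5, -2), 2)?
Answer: Rational(-13216642, 3) ≈ -4.4055e+6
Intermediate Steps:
x = 49 (x = Pow(-7, 2) = 49)
G = 3247720 (G = Mul(66280, 49) = 3247720)
X = Rational(-2492617, 3) (X = Mul(Rational(-1, 3), 2492617) = Rational(-2492617, 3) ≈ -8.3087e+5)
Add(Add(X, Mul(-1, G)), Mul(-1, 326955)) = Add(Add(Rational(-2492617, 3), Mul(-1, 3247720)), Mul(-1, 326955)) = Add(Add(Rational(-2492617, 3), -3247720), -326955) = Add(Rational(-12235777, 3), -326955) = Rational(-13216642, 3)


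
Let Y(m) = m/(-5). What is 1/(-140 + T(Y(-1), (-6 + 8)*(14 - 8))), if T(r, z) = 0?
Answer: -1/140 ≈ -0.0071429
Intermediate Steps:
Y(m) = -m/5 (Y(m) = m*(-1/5) = -m/5)
1/(-140 + T(Y(-1), (-6 + 8)*(14 - 8))) = 1/(-140 + 0) = 1/(-140) = -1/140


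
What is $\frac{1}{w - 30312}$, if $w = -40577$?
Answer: $- \frac{1}{70889} \approx -1.4107 \cdot 10^{-5}$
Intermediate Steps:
$\frac{1}{w - 30312} = \frac{1}{-40577 - 30312} = \frac{1}{-70889} = - \frac{1}{70889}$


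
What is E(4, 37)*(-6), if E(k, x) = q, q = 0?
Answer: 0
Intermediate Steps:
E(k, x) = 0
E(4, 37)*(-6) = 0*(-6) = 0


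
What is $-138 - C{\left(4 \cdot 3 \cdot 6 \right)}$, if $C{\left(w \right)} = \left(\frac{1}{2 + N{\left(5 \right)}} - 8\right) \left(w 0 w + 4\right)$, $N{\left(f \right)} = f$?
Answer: $- \frac{746}{7} \approx -106.57$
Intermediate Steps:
$C{\left(w \right)} = - \frac{220}{7}$ ($C{\left(w \right)} = \left(\frac{1}{2 + 5} - 8\right) \left(w 0 w + 4\right) = \left(\frac{1}{7} - 8\right) \left(0 w + 4\right) = \left(\frac{1}{7} - 8\right) \left(0 + 4\right) = \left(- \frac{55}{7}\right) 4 = - \frac{220}{7}$)
$-138 - C{\left(4 \cdot 3 \cdot 6 \right)} = -138 - - \frac{220}{7} = -138 + \frac{220}{7} = - \frac{746}{7}$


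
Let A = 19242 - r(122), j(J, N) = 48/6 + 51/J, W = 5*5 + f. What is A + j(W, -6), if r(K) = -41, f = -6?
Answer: 366580/19 ≈ 19294.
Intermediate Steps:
W = 19 (W = 5*5 - 6 = 25 - 6 = 19)
j(J, N) = 8 + 51/J (j(J, N) = 48*(⅙) + 51/J = 8 + 51/J)
A = 19283 (A = 19242 - 1*(-41) = 19242 + 41 = 19283)
A + j(W, -6) = 19283 + (8 + 51/19) = 19283 + 203/19 = 366580/19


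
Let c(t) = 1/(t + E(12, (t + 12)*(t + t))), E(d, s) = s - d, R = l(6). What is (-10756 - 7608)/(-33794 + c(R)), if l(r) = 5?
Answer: 2993332/5508421 ≈ 0.54341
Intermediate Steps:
R = 5
c(t) = 1/(-12 + t + 2*t*(12 + t)) (c(t) = 1/(t + ((t + 12)*(t + t) - 1*12)) = 1/(t + ((12 + t)*(2*t) - 12)) = 1/(t + (2*t*(12 + t) - 12)) = 1/(t + (-12 + 2*t*(12 + t))) = 1/(-12 + t + 2*t*(12 + t)))
(-10756 - 7608)/(-33794 + c(R)) = (-10756 - 7608)/(-33794 + 1/(-12 + 5 + 2*5*(12 + 5))) = -18364/(-33794 + 1/(-12 + 5 + 2*5*17)) = -18364/(-33794 + 1/(-12 + 5 + 170)) = -18364/(-33794 + 1/163) = -18364/(-5508421/163) = -18364*(-163/5508421) = 2993332/5508421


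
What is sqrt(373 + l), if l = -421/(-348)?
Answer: 5*sqrt(453183)/174 ≈ 19.345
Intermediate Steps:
l = 421/348 (l = -421*(-1/348) = 421/348 ≈ 1.2098)
sqrt(373 + l) = sqrt(373 + 421/348) = sqrt(130225/348) = 5*sqrt(453183)/174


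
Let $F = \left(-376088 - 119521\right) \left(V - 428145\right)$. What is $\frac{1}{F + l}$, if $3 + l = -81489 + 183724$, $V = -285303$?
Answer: $\frac{1}{353591352064} \approx 2.8281 \cdot 10^{-12}$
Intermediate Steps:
$F = 353591249832$ ($F = \left(-376088 - 119521\right) \left(-285303 - 428145\right) = \left(-495609\right) \left(-713448\right) = 353591249832$)
$l = 102232$ ($l = -3 + \left(-81489 + 183724\right) = -3 + 102235 = 102232$)
$\frac{1}{F + l} = \frac{1}{353591249832 + 102232} = \frac{1}{353591352064}$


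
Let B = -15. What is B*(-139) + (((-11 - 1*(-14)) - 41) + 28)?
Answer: 2075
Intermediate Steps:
B*(-139) + (((-11 - 1*(-14)) - 41) + 28) = -15*(-139) + (((-11 - 1*(-14)) - 41) + 28) = 2085 + (((-11 + 14) - 41) + 28) = 2085 + ((3 - 41) + 28) = 2085 + (-38 + 28) = 2085 - 10 = 2075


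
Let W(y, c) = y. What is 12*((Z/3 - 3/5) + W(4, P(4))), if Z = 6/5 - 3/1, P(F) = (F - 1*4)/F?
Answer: 168/5 ≈ 33.600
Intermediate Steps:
P(F) = (-4 + F)/F (P(F) = (F - 4)/F = (-4 + F)/F)
Z = -9/5 (Z = 6*(1/5) - 3/1 = 6/5 - 3/1 = 6/5 - 3*1 = 6/5 - 3 = -9/5 ≈ -1.8000)
12*((Z/3 - 3/5) + W(4, P(4))) = 12*((-9/5/3 - 3/5) + 4) = 12*((-9/5*1/3 - 3*1/5) + 4) = 12*((-3/5 - 3/5) + 4) = 12*(-6/5 + 4) = 12*(14/5) = 168/5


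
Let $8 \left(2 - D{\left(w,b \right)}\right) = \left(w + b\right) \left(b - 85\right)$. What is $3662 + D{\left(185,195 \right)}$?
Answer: $-1561$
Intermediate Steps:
$D{\left(w,b \right)} = 2 - \frac{\left(-85 + b\right) \left(b + w\right)}{8}$ ($D{\left(w,b \right)} = 2 - \frac{\left(w + b\right) \left(b - 85\right)}{8} = 2 - \frac{\left(b + w\right) \left(-85 + b\right)}{8} = 2 - \frac{\left(-85 + b\right) \left(b + w\right)}{8}$)
$3662 + D{\left(185,195 \right)} = 3662 + \left(2 - \frac{195^{2}}{8} + \frac{85}{8} \cdot 195 + \frac{85}{8} \cdot 185 - \frac{195}{8} \cdot 185\right) = 3662 + \left(2 - \frac{38025}{8} + \frac{16575}{8} + \frac{15725}{8} - \frac{36075}{8}\right) = 3662 - 5223 = -1561$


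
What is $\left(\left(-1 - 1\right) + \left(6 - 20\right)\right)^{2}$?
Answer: $256$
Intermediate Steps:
$\left(\left(-1 - 1\right) + \left(6 - 20\right)\right)^{2} = \left(-2 - 14\right)^{2} = \left(-16\right)^{2} = 256$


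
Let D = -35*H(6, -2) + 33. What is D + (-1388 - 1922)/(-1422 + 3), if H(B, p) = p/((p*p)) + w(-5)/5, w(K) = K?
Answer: 249269/2838 ≈ 87.833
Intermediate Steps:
H(B, p) = -1 + 1/p (H(B, p) = p/((p*p)) - 5/5 = p/(p**2) - 5*1/5 = p/p**2 - 1 = 1/p - 1 = -1 + 1/p)
D = 171/2 (D = -35*(1 - 1*(-2))/(-2) + 33 = -(-35)*(1 + 2)/2 + 33 = -(-35)*3/2 + 33 = -35*(-3/2) + 33 = 105/2 + 33 = 171/2 ≈ 85.500)
D + (-1388 - 1922)/(-1422 + 3) = 171/2 + (-1388 - 1922)/(-1422 + 3) = 171/2 - 3310/(-1419) = 171/2 - 3310*(-1/1419) = 171/2 + 3310/1419 = 249269/2838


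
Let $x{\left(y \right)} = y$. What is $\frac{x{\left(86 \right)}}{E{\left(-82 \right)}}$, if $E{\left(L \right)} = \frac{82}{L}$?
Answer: $-86$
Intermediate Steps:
$\frac{x{\left(86 \right)}}{E{\left(-82 \right)}} = \frac{86}{82 \frac{1}{-82}} = \frac{86}{82 \left(- \frac{1}{82}\right)} = \frac{86}{-1} = 86 \left(-1\right) = -86$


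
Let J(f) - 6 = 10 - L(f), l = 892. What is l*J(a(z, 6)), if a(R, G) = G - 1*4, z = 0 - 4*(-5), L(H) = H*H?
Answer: 10704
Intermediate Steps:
L(H) = H**2
z = 20 (z = 0 + 20 = 20)
a(R, G) = -4 + G (a(R, G) = G - 4 = -4 + G)
J(f) = 16 - f**2 (J(f) = 6 + (10 - f**2) = 16 - f**2)
l*J(a(z, 6)) = 892*(16 - (-4 + 6)**2) = 892*(16 - 1*2**2) = 892*(16 - 1*4) = 892*(16 - 4) = 892*12 = 10704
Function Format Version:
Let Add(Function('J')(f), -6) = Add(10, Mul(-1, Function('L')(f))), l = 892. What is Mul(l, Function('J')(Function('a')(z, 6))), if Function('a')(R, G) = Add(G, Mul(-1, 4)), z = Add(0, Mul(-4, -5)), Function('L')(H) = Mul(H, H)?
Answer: 10704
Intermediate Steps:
Function('L')(H) = Pow(H, 2)
z = 20 (z = Add(0, 20) = 20)
Function('a')(R, G) = Add(-4, G) (Function('a')(R, G) = Add(G, -4) = Add(-4, G))
Function('J')(f) = Add(16, Mul(-1, Pow(f, 2))) (Function('J')(f) = Add(6, Add(10, Mul(-1, Pow(f, 2)))) = Add(16, Mul(-1, Pow(f, 2))))
Mul(l, Function('J')(Function('a')(z, 6))) = Mul(892, Add(16, Mul(-1, Pow(Add(-4, 6), 2)))) = Mul(892, Add(16, Mul(-1, Pow(2, 2)))) = Mul(892, Add(16, Mul(-1, 4))) = Mul(892, Add(16, -4)) = Mul(892, 12) = 10704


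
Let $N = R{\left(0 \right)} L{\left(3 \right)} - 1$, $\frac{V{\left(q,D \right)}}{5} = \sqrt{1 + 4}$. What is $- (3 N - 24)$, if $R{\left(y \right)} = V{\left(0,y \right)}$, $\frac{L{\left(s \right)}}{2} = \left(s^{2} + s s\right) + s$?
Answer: $27 - 630 \sqrt{5} \approx -1381.7$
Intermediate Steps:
$L{\left(s \right)} = 2 s + 4 s^{2}$ ($L{\left(s \right)} = 2 \left(\left(s^{2} + s s\right) + s\right) = 2 \left(\left(s^{2} + s^{2}\right) + s\right) = 2 \left(2 s^{2} + s\right) = 2 \left(s + 2 s^{2}\right) = 2 s + 4 s^{2}$)
$V{\left(q,D \right)} = 5 \sqrt{5}$ ($V{\left(q,D \right)} = 5 \sqrt{1 + 4} = 5 \sqrt{5}$)
$R{\left(y \right)} = 5 \sqrt{5}$
$N = -1 + 210 \sqrt{5}$ ($N = 5 \sqrt{5} \cdot 2 \cdot 3 \left(1 + 2 \cdot 3\right) - 1 = 5 \sqrt{5} \cdot 2 \cdot 3 \left(1 + 6\right) - 1 = 5 \sqrt{5} \cdot 2 \cdot 3 \cdot 7 - 1 = 5 \sqrt{5} \cdot 42 - 1 = 210 \sqrt{5} - 1 = -1 + 210 \sqrt{5} \approx 468.57$)
$- (3 N - 24) = - (3 \left(-1 + 210 \sqrt{5}\right) - 24) = - (\left(-3 + 630 \sqrt{5}\right) - 24) = - (-27 + 630 \sqrt{5}) = 27 - 630 \sqrt{5}$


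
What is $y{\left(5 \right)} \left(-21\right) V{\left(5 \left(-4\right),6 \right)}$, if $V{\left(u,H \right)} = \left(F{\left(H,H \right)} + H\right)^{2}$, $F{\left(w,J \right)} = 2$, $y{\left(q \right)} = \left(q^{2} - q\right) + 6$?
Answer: $-34944$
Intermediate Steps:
$y{\left(q \right)} = 6 + q^{2} - q$
$V{\left(u,H \right)} = \left(2 + H\right)^{2}$
$y{\left(5 \right)} \left(-21\right) V{\left(5 \left(-4\right),6 \right)} = \left(6 + 5^{2} - 5\right) \left(-21\right) \left(2 + 6\right)^{2} = \left(6 + 25 - 5\right) \left(-21\right) 8^{2} = 26 \left(-21\right) 64 = \left(-546\right) 64 = -34944$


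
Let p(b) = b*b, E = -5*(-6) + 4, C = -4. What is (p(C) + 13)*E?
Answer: 986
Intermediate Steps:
E = 34 (E = 30 + 4 = 34)
p(b) = b**2
(p(C) + 13)*E = ((-4)**2 + 13)*34 = (16 + 13)*34 = 29*34 = 986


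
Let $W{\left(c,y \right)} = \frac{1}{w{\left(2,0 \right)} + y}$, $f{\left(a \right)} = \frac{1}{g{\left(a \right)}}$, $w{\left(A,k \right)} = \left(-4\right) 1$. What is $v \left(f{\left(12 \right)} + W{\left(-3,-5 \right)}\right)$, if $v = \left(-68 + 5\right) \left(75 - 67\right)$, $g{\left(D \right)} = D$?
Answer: $14$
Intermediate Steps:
$w{\left(A,k \right)} = -4$
$v = -504$ ($v = \left(-63\right) 8 = -504$)
$f{\left(a \right)} = \frac{1}{a}$
$W{\left(c,y \right)} = \frac{1}{-4 + y}$
$v \left(f{\left(12 \right)} + W{\left(-3,-5 \right)}\right) = - 504 \left(\frac{1}{12} + \frac{1}{-4 - 5}\right) = - 504 \left(\frac{1}{12} + \frac{1}{-9}\right) = - 504 \left(\frac{1}{12} - \frac{1}{9}\right) = \left(-504\right) \left(- \frac{1}{36}\right) = 14$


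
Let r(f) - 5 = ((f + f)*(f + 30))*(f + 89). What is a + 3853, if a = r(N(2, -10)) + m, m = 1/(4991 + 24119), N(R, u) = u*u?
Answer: 143158846381/29110 ≈ 4.9179e+6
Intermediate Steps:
N(R, u) = u**2
r(f) = 5 + 2*f*(30 + f)*(89 + f) (r(f) = 5 + ((f + f)*(f + 30))*(f + 89) = 5 + ((2*f)*(30 + f))*(89 + f) = 5 + (2*f*(30 + f))*(89 + f) = 5 + 2*f*(30 + f)*(89 + f))
m = 1/29110 ≈ 3.4352e-5
a = 143046685551/29110 (a = (5 + 2*((-10)**2)**3 + 238*((-10)**2)**2 + 5340*(-10)**2) + 1/29110 = (5 + 2*100**3 + 238*100**2 + 5340*100) + 1/29110 = (5 + 2*1000000 + 238*10000 + 534000) + 1/29110 = (5 + 2000000 + 2380000 + 534000) + 1/29110 = 4914005 + 1/29110 = 143046685551/29110 ≈ 4.9140e+6)
a + 3853 = 143046685551/29110 + 3853 = 143158846381/29110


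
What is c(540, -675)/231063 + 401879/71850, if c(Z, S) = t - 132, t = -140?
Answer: 30946608059/5533958850 ≈ 5.5921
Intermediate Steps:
c(Z, S) = -272 (c(Z, S) = -140 - 132 = -272)
c(540, -675)/231063 + 401879/71850 = -272/231063 + 401879/71850 = 30946608059/5533958850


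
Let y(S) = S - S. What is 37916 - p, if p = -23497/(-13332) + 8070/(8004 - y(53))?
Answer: 337141268435/8892444 ≈ 37913.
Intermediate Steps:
y(S) = 0
p = 24638269/8892444 (p = -23497/(-13332) + 8070/(8004 - 1*0) = -23497*(-1/13332) + 8070/(8004 + 0) = 23497/13332 + 8070/8004 = 23497/13332 + 8070*(1/8004) = 23497/13332 + 1345/1334 = 24638269/8892444 ≈ 2.7707)
37916 - p = 37916 - 1*24638269/8892444 = 37916 - 24638269/8892444 = 337141268435/8892444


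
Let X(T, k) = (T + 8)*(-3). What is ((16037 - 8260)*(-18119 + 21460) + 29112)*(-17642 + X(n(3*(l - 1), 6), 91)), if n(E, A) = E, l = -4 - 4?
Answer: -457422233365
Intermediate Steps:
l = -8
X(T, k) = -24 - 3*T (X(T, k) = (8 + T)*(-3) = -24 - 3*T)
((16037 - 8260)*(-18119 + 21460) + 29112)*(-17642 + X(n(3*(l - 1), 6), 91)) = ((16037 - 8260)*(-18119 + 21460) + 29112)*(-17642 + (-24 - 9*(-8 - 1))) = (7777*3341 + 29112)*(-17642 + (-24 - 9*(-9))) = (25982957 + 29112)*(-17642 + (-24 - 3*(-27))) = 26012069*(-17642 + (-24 + 81)) = 26012069*(-17642 + 57) = 26012069*(-17585) = -457422233365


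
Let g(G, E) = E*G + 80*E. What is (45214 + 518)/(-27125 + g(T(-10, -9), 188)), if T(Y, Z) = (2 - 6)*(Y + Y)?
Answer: 15244/985 ≈ 15.476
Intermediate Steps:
T(Y, Z) = -8*Y
g(G, E) = 80*E + E*G
(45214 + 518)/(-27125 + g(T(-10, -9), 188)) = (45214 + 518)/(-27125 + 188*(80 - 8*(-10))) = 45732/(-27125 + 188*(80 + 80)) = 45732/(-27125 + 188*160) = 45732/(-27125 + 30080) = 45732/2955 = 45732*(1/2955) = 15244/985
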